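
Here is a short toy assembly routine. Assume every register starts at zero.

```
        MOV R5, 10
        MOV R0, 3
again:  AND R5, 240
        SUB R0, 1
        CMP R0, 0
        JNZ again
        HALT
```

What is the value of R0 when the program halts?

after MOV R5, 10: R5=10
after MOV R0, 3: R0=3
after AND R5, 240: R5=10&240=0
after SUB R0, 1: R0=3-1=2
CMP R0, 0  (cmp 2,0)
JNZ again: taken
after AND R5, 240: R5=0&240=0
after SUB R0, 1: R0=2-1=1
CMP R0, 0  (cmp 1,0)
JNZ again: taken
after AND R5, 240: R5=0&240=0
after SUB R0, 1: R0=1-1=0
CMP R0, 0  (cmp 0,0)
JNZ again: not taken
halt.

0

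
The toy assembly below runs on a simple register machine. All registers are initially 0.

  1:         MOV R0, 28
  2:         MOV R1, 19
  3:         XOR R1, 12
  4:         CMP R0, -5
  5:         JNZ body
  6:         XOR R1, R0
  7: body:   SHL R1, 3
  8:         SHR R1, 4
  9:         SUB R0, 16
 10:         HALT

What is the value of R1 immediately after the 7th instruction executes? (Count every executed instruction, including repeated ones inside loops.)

15

MOV R0, 28 → R0=28
MOV R1, 19 → R1=19
XOR R1, 12 → R1=19^12=31
CMP R0, -5  (cmp 28,-5)
JNZ body: taken
SHL R1, 3 → R1=31<<3=248
SHR R1, 4 → R1=248>>4=15
After step 7: R1 = 15.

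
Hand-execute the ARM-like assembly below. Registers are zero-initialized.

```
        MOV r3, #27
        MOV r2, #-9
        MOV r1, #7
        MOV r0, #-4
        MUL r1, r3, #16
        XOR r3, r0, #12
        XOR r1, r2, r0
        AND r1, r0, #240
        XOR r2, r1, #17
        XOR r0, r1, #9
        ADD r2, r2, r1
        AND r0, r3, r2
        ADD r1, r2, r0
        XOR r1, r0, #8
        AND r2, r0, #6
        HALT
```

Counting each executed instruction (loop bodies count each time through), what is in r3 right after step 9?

after MOV r3, #27: r3=27
after MOV r2, #-9: r2=-9
after MOV r1, #7: r1=7
after MOV r0, #-4: r0=-4
after MUL r1, r3, #16: r1=27*16=432
after XOR r3, r0, #12: r3=(-4)^12=-16
after XOR r1, r2, r0: r1=(-9)^(-4)=11
after AND r1, r0, #240: r1=(-4)&240=240
after XOR r2, r1, #17: r2=240^17=225
After step 9: r3 = -16.

-16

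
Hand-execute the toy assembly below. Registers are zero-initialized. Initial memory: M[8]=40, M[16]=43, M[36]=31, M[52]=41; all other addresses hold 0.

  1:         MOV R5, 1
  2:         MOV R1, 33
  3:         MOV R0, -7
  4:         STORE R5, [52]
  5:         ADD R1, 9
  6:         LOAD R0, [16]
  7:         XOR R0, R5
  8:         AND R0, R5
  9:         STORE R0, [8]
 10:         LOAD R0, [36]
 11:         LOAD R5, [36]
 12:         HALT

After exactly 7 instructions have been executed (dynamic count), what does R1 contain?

42

R5=1
R1=33
R0=-7
STORE R5, [52] → M[52]=1
R1=33+9=42
R0=M[16]=43
R0=43^1=42
After step 7: R1 = 42.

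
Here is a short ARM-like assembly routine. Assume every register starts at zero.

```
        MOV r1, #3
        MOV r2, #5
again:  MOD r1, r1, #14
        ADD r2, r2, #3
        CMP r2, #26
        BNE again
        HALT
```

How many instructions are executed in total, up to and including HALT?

31

MOV r1, #3 → r1=3
MOV r2, #5 → r2=5
MOD r1, r1, #14 → r1=3%14=3
ADD r2, r2, #3 → r2=5+3=8
CMP r2, #26  (cmp 8,26)
BNE again: taken
MOD r1, r1, #14 → r1=3%14=3
ADD r2, r2, #3 → r2=8+3=11
CMP r2, #26  (cmp 11,26)
BNE again: taken
MOD r1, r1, #14 → r1=3%14=3
ADD r2, r2, #3 → r2=11+3=14
CMP r2, #26  (cmp 14,26)
BNE again: taken
MOD r1, r1, #14 → r1=3%14=3
ADD r2, r2, #3 → r2=14+3=17
CMP r2, #26  (cmp 17,26)
BNE again: taken
MOD r1, r1, #14 → r1=3%14=3
ADD r2, r2, #3 → r2=17+3=20
CMP r2, #26  (cmp 20,26)
BNE again: taken
MOD r1, r1, #14 → r1=3%14=3
ADD r2, r2, #3 → r2=20+3=23
CMP r2, #26  (cmp 23,26)
BNE again: taken
MOD r1, r1, #14 → r1=3%14=3
ADD r2, r2, #3 → r2=23+3=26
CMP r2, #26  (cmp 26,26)
BNE again: not taken
halt.
Total executed instructions: 31.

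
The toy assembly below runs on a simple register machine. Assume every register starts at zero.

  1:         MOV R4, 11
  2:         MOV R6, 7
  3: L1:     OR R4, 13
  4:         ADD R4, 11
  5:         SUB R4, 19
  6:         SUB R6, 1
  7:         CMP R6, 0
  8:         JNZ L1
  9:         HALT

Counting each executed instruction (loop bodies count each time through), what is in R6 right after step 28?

MOV R4, 11 → R4=11
MOV R6, 7 → R6=7
OR R4, 13 → R4=11|13=15
ADD R4, 11 → R4=15+11=26
SUB R4, 19 → R4=26-19=7
SUB R6, 1 → R6=7-1=6
CMP R6, 0  (cmp 6,0)
JNZ L1: taken
OR R4, 13 → R4=7|13=15
ADD R4, 11 → R4=15+11=26
SUB R4, 19 → R4=26-19=7
SUB R6, 1 → R6=6-1=5
CMP R6, 0  (cmp 5,0)
JNZ L1: taken
OR R4, 13 → R4=7|13=15
ADD R4, 11 → R4=15+11=26
SUB R4, 19 → R4=26-19=7
SUB R6, 1 → R6=5-1=4
CMP R6, 0  (cmp 4,0)
JNZ L1: taken
OR R4, 13 → R4=7|13=15
ADD R4, 11 → R4=15+11=26
SUB R4, 19 → R4=26-19=7
SUB R6, 1 → R6=4-1=3
CMP R6, 0  (cmp 3,0)
JNZ L1: taken
OR R4, 13 → R4=7|13=15
ADD R4, 11 → R4=15+11=26
After step 28: R6 = 3.

3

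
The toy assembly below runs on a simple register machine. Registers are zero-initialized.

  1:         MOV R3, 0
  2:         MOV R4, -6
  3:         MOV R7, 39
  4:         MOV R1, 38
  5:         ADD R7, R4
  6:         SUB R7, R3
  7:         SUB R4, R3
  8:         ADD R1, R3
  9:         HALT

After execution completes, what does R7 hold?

R3=0
R4=-6
R7=39
R1=38
R7=39+(-6)=33
R7=33-0=33
R4=(-6)-0=-6
R1=38+0=38
halt.

33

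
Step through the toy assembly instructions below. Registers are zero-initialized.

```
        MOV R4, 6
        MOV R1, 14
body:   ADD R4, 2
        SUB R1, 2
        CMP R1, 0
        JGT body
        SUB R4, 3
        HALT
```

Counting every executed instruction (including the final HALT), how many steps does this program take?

after MOV R4, 6: R4=6
after MOV R1, 14: R1=14
after ADD R4, 2: R4=6+2=8
after SUB R1, 2: R1=14-2=12
CMP R1, 0  (cmp 12,0)
JGT body: taken
after ADD R4, 2: R4=8+2=10
after SUB R1, 2: R1=12-2=10
CMP R1, 0  (cmp 10,0)
JGT body: taken
after ADD R4, 2: R4=10+2=12
after SUB R1, 2: R1=10-2=8
CMP R1, 0  (cmp 8,0)
JGT body: taken
after ADD R4, 2: R4=12+2=14
after SUB R1, 2: R1=8-2=6
CMP R1, 0  (cmp 6,0)
JGT body: taken
after ADD R4, 2: R4=14+2=16
after SUB R1, 2: R1=6-2=4
CMP R1, 0  (cmp 4,0)
JGT body: taken
after ADD R4, 2: R4=16+2=18
after SUB R1, 2: R1=4-2=2
CMP R1, 0  (cmp 2,0)
JGT body: taken
after ADD R4, 2: R4=18+2=20
after SUB R1, 2: R1=2-2=0
CMP R1, 0  (cmp 0,0)
JGT body: not taken
after SUB R4, 3: R4=20-3=17
halt.
Total executed instructions: 32.

32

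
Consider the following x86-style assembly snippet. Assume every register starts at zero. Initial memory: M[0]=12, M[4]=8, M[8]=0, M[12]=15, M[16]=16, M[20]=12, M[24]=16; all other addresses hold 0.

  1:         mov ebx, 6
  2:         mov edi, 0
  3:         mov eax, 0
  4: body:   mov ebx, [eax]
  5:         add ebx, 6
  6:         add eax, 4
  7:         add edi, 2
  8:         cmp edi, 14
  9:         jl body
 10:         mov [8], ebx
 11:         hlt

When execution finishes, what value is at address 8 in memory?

22

after mov ebx, 6: ebx=6
after mov edi, 0: edi=0
after mov eax, 0: eax=0
after mov ebx, [eax]: ebx=M[0]=12
after add ebx, 6: ebx=12+6=18
after add eax, 4: eax=0+4=4
after add edi, 2: edi=0+2=2
cmp edi, 14  (cmp 2,14)
jl body: taken
after mov ebx, [eax]: ebx=M[4]=8
after add ebx, 6: ebx=8+6=14
after add eax, 4: eax=4+4=8
after add edi, 2: edi=2+2=4
cmp edi, 14  (cmp 4,14)
jl body: taken
after mov ebx, [eax]: ebx=M[8]=0
after add ebx, 6: ebx=0+6=6
after add eax, 4: eax=8+4=12
after add edi, 2: edi=4+2=6
cmp edi, 14  (cmp 6,14)
jl body: taken
after mov ebx, [eax]: ebx=M[12]=15
after add ebx, 6: ebx=15+6=21
after add eax, 4: eax=12+4=16
after add edi, 2: edi=6+2=8
cmp edi, 14  (cmp 8,14)
jl body: taken
after mov ebx, [eax]: ebx=M[16]=16
after add ebx, 6: ebx=16+6=22
after add eax, 4: eax=16+4=20
after add edi, 2: edi=8+2=10
cmp edi, 14  (cmp 10,14)
jl body: taken
after mov ebx, [eax]: ebx=M[20]=12
after add ebx, 6: ebx=12+6=18
after add eax, 4: eax=20+4=24
after add edi, 2: edi=10+2=12
cmp edi, 14  (cmp 12,14)
jl body: taken
after mov ebx, [eax]: ebx=M[24]=16
after add ebx, 6: ebx=16+6=22
after add eax, 4: eax=24+4=28
after add edi, 2: edi=12+2=14
cmp edi, 14  (cmp 14,14)
jl body: not taken
mov [8], ebx → M[8]=22
halt.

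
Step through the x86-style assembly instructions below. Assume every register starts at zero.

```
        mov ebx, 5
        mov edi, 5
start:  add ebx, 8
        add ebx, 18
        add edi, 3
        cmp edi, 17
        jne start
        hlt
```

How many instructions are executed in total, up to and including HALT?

23

mov ebx, 5 → ebx=5
mov edi, 5 → edi=5
add ebx, 8 → ebx=5+8=13
add ebx, 18 → ebx=13+18=31
add edi, 3 → edi=5+3=8
cmp edi, 17  (cmp 8,17)
jne start: taken
add ebx, 8 → ebx=31+8=39
add ebx, 18 → ebx=39+18=57
add edi, 3 → edi=8+3=11
cmp edi, 17  (cmp 11,17)
jne start: taken
add ebx, 8 → ebx=57+8=65
add ebx, 18 → ebx=65+18=83
add edi, 3 → edi=11+3=14
cmp edi, 17  (cmp 14,17)
jne start: taken
add ebx, 8 → ebx=83+8=91
add ebx, 18 → ebx=91+18=109
add edi, 3 → edi=14+3=17
cmp edi, 17  (cmp 17,17)
jne start: not taken
halt.
Total executed instructions: 23.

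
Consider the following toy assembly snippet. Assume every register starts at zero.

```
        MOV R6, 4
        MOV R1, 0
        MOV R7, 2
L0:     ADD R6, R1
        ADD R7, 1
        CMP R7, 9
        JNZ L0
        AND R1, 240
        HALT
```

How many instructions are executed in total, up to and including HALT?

after MOV R6, 4: R6=4
after MOV R1, 0: R1=0
after MOV R7, 2: R7=2
after ADD R6, R1: R6=4+0=4
after ADD R7, 1: R7=2+1=3
CMP R7, 9  (cmp 3,9)
JNZ L0: taken
after ADD R6, R1: R6=4+0=4
after ADD R7, 1: R7=3+1=4
CMP R7, 9  (cmp 4,9)
JNZ L0: taken
after ADD R6, R1: R6=4+0=4
after ADD R7, 1: R7=4+1=5
CMP R7, 9  (cmp 5,9)
JNZ L0: taken
after ADD R6, R1: R6=4+0=4
after ADD R7, 1: R7=5+1=6
CMP R7, 9  (cmp 6,9)
JNZ L0: taken
after ADD R6, R1: R6=4+0=4
after ADD R7, 1: R7=6+1=7
CMP R7, 9  (cmp 7,9)
JNZ L0: taken
after ADD R6, R1: R6=4+0=4
after ADD R7, 1: R7=7+1=8
CMP R7, 9  (cmp 8,9)
JNZ L0: taken
after ADD R6, R1: R6=4+0=4
after ADD R7, 1: R7=8+1=9
CMP R7, 9  (cmp 9,9)
JNZ L0: not taken
after AND R1, 240: R1=0&240=0
halt.
Total executed instructions: 33.

33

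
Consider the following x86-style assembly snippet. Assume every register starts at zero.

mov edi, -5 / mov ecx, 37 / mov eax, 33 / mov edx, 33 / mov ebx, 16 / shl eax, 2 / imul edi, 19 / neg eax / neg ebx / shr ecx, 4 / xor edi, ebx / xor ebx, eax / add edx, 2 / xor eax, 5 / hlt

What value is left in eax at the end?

-135

edi=-5
ecx=37
eax=33
edx=33
ebx=16
eax=33<<2=132
edi=(-5)*19=-95
eax=-(132)=-132
ebx=-(16)=-16
ecx=37>>4=2
edi=(-95)^(-16)=81
ebx=(-16)^(-132)=140
edx=33+2=35
eax=(-132)^5=-135
halt.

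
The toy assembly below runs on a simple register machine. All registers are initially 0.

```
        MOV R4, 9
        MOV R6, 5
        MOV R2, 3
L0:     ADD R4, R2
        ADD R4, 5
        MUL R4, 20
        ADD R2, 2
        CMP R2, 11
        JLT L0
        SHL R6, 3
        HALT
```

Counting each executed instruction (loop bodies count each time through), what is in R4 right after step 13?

7000

MOV R4, 9 → R4=9
MOV R6, 5 → R6=5
MOV R2, 3 → R2=3
ADD R4, R2 → R4=9+3=12
ADD R4, 5 → R4=12+5=17
MUL R4, 20 → R4=17*20=340
ADD R2, 2 → R2=3+2=5
CMP R2, 11  (cmp 5,11)
JLT L0: taken
ADD R4, R2 → R4=340+5=345
ADD R4, 5 → R4=345+5=350
MUL R4, 20 → R4=350*20=7000
ADD R2, 2 → R2=5+2=7
After step 13: R4 = 7000.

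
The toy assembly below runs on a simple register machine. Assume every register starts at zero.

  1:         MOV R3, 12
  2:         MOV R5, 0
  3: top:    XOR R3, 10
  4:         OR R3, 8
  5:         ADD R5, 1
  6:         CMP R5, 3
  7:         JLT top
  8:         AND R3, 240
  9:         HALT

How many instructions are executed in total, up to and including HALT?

19

MOV R3, 12 → R3=12
MOV R5, 0 → R5=0
XOR R3, 10 → R3=12^10=6
OR R3, 8 → R3=6|8=14
ADD R5, 1 → R5=0+1=1
CMP R5, 3  (cmp 1,3)
JLT top: taken
XOR R3, 10 → R3=14^10=4
OR R3, 8 → R3=4|8=12
ADD R5, 1 → R5=1+1=2
CMP R5, 3  (cmp 2,3)
JLT top: taken
XOR R3, 10 → R3=12^10=6
OR R3, 8 → R3=6|8=14
ADD R5, 1 → R5=2+1=3
CMP R5, 3  (cmp 3,3)
JLT top: not taken
AND R3, 240 → R3=14&240=0
halt.
Total executed instructions: 19.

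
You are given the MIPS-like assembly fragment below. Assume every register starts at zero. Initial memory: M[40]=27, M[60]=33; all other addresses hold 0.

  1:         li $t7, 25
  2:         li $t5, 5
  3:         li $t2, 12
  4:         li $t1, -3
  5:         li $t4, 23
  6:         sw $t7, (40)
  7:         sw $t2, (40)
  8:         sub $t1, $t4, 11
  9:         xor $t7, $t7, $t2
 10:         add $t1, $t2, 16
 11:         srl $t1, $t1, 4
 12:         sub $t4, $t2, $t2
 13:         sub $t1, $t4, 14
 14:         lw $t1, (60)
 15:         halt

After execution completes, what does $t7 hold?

li $t7, 25 → $t7=25
li $t5, 5 → $t5=5
li $t2, 12 → $t2=12
li $t1, -3 → $t1=-3
li $t4, 23 → $t4=23
sw $t7, (40) → M[40]=25
sw $t2, (40) → M[40]=12
sub $t1, $t4, 11 → $t1=23-11=12
xor $t7, $t7, $t2 → $t7=25^12=21
add $t1, $t2, 16 → $t1=12+16=28
srl $t1, $t1, 4 → $t1=28>>4=1
sub $t4, $t2, $t2 → $t4=12-12=0
sub $t1, $t4, 14 → $t1=0-14=-14
lw $t1, (60) → $t1=M[60]=33
halt.

21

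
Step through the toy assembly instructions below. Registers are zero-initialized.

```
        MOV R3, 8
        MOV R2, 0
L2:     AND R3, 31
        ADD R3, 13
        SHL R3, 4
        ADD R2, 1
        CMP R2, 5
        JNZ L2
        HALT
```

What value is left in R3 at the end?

MOV R3, 8 → R3=8
MOV R2, 0 → R2=0
AND R3, 31 → R3=8&31=8
ADD R3, 13 → R3=8+13=21
SHL R3, 4 → R3=21<<4=336
ADD R2, 1 → R2=0+1=1
CMP R2, 5  (cmp 1,5)
JNZ L2: taken
AND R3, 31 → R3=336&31=16
ADD R3, 13 → R3=16+13=29
SHL R3, 4 → R3=29<<4=464
ADD R2, 1 → R2=1+1=2
CMP R2, 5  (cmp 2,5)
JNZ L2: taken
AND R3, 31 → R3=464&31=16
ADD R3, 13 → R3=16+13=29
SHL R3, 4 → R3=29<<4=464
ADD R2, 1 → R2=2+1=3
CMP R2, 5  (cmp 3,5)
JNZ L2: taken
AND R3, 31 → R3=464&31=16
ADD R3, 13 → R3=16+13=29
SHL R3, 4 → R3=29<<4=464
ADD R2, 1 → R2=3+1=4
CMP R2, 5  (cmp 4,5)
JNZ L2: taken
AND R3, 31 → R3=464&31=16
ADD R3, 13 → R3=16+13=29
SHL R3, 4 → R3=29<<4=464
ADD R2, 1 → R2=4+1=5
CMP R2, 5  (cmp 5,5)
JNZ L2: not taken
halt.

464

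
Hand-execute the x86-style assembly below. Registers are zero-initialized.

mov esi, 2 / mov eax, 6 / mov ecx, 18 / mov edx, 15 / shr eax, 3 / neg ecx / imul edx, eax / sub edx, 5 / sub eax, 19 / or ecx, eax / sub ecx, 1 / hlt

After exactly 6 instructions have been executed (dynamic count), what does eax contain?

esi=2
eax=6
ecx=18
edx=15
eax=6>>3=0
ecx=-(18)=-18
After step 6: eax = 0.

0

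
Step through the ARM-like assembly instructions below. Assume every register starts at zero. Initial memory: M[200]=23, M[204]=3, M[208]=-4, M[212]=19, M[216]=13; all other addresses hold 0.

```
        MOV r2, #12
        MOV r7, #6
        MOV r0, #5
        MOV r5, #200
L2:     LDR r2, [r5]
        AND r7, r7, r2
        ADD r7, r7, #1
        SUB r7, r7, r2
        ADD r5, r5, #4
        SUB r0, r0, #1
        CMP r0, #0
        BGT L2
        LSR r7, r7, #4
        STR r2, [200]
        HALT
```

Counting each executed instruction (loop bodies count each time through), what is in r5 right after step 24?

r2=12
r7=6
r0=5
r5=200
r2=M[200]=23
r7=6&23=6
r7=6+1=7
r7=7-23=-16
r5=200+4=204
r0=5-1=4
CMP r0, #0  (cmp 4,0)
BGT L2: taken
r2=M[204]=3
r7=(-16)&3=0
r7=0+1=1
r7=1-3=-2
r5=204+4=208
r0=4-1=3
CMP r0, #0  (cmp 3,0)
BGT L2: taken
r2=M[208]=-4
r7=(-2)&(-4)=-4
r7=(-4)+1=-3
r7=(-3)-(-4)=1
After step 24: r5 = 208.

208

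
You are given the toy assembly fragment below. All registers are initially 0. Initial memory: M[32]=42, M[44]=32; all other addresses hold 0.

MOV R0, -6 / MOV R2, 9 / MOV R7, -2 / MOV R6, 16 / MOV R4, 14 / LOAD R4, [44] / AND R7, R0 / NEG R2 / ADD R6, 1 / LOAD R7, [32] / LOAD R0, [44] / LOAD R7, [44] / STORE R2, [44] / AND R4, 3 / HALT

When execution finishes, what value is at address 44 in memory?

-9

R0=-6
R2=9
R7=-2
R6=16
R4=14
R4=M[44]=32
R7=(-2)&(-6)=-6
R2=-(9)=-9
R6=16+1=17
R7=M[32]=42
R0=M[44]=32
R7=M[44]=32
STORE R2, [44] → M[44]=-9
R4=32&3=0
halt.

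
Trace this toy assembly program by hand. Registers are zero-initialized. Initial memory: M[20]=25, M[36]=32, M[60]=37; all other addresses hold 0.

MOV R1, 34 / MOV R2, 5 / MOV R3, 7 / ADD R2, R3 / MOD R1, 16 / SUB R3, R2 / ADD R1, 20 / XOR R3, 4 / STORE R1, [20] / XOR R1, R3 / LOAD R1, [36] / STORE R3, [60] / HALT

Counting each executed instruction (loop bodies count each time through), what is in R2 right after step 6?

12

MOV R1, 34 → R1=34
MOV R2, 5 → R2=5
MOV R3, 7 → R3=7
ADD R2, R3 → R2=5+7=12
MOD R1, 16 → R1=34%16=2
SUB R3, R2 → R3=7-12=-5
After step 6: R2 = 12.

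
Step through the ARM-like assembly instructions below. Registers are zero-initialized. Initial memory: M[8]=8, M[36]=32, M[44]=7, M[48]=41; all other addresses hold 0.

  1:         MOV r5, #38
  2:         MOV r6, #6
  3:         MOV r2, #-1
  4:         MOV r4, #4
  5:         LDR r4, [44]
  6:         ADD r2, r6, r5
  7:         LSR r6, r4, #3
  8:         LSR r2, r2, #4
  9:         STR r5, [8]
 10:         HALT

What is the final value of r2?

after MOV r5, #38: r5=38
after MOV r6, #6: r6=6
after MOV r2, #-1: r2=-1
after MOV r4, #4: r4=4
after LDR r4, [44]: r4=M[44]=7
after ADD r2, r6, r5: r2=6+38=44
after LSR r6, r4, #3: r6=7>>3=0
after LSR r2, r2, #4: r2=44>>4=2
STR r5, [8] → M[8]=38
halt.

2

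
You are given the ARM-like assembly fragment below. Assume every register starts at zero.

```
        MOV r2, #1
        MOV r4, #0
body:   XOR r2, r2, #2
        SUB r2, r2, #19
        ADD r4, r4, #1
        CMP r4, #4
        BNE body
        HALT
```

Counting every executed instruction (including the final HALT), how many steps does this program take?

after MOV r2, #1: r2=1
after MOV r4, #0: r4=0
after XOR r2, r2, #2: r2=1^2=3
after SUB r2, r2, #19: r2=3-19=-16
after ADD r4, r4, #1: r4=0+1=1
CMP r4, #4  (cmp 1,4)
BNE body: taken
after XOR r2, r2, #2: r2=(-16)^2=-14
after SUB r2, r2, #19: r2=(-14)-19=-33
after ADD r4, r4, #1: r4=1+1=2
CMP r4, #4  (cmp 2,4)
BNE body: taken
after XOR r2, r2, #2: r2=(-33)^2=-35
after SUB r2, r2, #19: r2=(-35)-19=-54
after ADD r4, r4, #1: r4=2+1=3
CMP r4, #4  (cmp 3,4)
BNE body: taken
after XOR r2, r2, #2: r2=(-54)^2=-56
after SUB r2, r2, #19: r2=(-56)-19=-75
after ADD r4, r4, #1: r4=3+1=4
CMP r4, #4  (cmp 4,4)
BNE body: not taken
halt.
Total executed instructions: 23.

23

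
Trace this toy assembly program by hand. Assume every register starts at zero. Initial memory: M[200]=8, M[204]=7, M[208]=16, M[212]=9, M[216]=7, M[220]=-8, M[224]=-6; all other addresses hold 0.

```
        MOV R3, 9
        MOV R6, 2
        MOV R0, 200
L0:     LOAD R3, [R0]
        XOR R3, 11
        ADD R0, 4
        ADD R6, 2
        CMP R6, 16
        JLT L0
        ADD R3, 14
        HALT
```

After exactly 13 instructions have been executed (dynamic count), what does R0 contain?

MOV R3, 9 → R3=9
MOV R6, 2 → R6=2
MOV R0, 200 → R0=200
LOAD R3, [R0] → R3=M[200]=8
XOR R3, 11 → R3=8^11=3
ADD R0, 4 → R0=200+4=204
ADD R6, 2 → R6=2+2=4
CMP R6, 16  (cmp 4,16)
JLT L0: taken
LOAD R3, [R0] → R3=M[204]=7
XOR R3, 11 → R3=7^11=12
ADD R0, 4 → R0=204+4=208
ADD R6, 2 → R6=4+2=6
After step 13: R0 = 208.

208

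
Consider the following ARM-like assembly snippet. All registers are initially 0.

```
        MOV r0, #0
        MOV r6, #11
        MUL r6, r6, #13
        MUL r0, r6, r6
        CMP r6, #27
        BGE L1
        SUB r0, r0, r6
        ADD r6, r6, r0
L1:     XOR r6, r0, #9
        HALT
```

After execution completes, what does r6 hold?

r0=0
r6=11
r6=11*13=143
r0=143*143=20449
CMP r6, #27  (cmp 143,27)
BGE L1: taken
r6=20449^9=20456
halt.

20456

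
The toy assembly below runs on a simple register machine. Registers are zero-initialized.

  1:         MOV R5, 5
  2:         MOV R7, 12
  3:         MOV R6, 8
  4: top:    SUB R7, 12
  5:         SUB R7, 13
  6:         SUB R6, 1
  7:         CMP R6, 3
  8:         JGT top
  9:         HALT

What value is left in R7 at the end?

-113

MOV R5, 5 → R5=5
MOV R7, 12 → R7=12
MOV R6, 8 → R6=8
SUB R7, 12 → R7=12-12=0
SUB R7, 13 → R7=0-13=-13
SUB R6, 1 → R6=8-1=7
CMP R6, 3  (cmp 7,3)
JGT top: taken
SUB R7, 12 → R7=(-13)-12=-25
SUB R7, 13 → R7=(-25)-13=-38
SUB R6, 1 → R6=7-1=6
CMP R6, 3  (cmp 6,3)
JGT top: taken
SUB R7, 12 → R7=(-38)-12=-50
SUB R7, 13 → R7=(-50)-13=-63
SUB R6, 1 → R6=6-1=5
CMP R6, 3  (cmp 5,3)
JGT top: taken
SUB R7, 12 → R7=(-63)-12=-75
SUB R7, 13 → R7=(-75)-13=-88
SUB R6, 1 → R6=5-1=4
CMP R6, 3  (cmp 4,3)
JGT top: taken
SUB R7, 12 → R7=(-88)-12=-100
SUB R7, 13 → R7=(-100)-13=-113
SUB R6, 1 → R6=4-1=3
CMP R6, 3  (cmp 3,3)
JGT top: not taken
halt.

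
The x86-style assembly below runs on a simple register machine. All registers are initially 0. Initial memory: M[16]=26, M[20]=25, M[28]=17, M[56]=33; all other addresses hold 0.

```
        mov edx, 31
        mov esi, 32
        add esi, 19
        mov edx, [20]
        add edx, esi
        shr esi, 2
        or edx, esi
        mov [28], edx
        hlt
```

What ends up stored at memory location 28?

after mov edx, 31: edx=31
after mov esi, 32: esi=32
after add esi, 19: esi=32+19=51
after mov edx, [20]: edx=M[20]=25
after add edx, esi: edx=25+51=76
after shr esi, 2: esi=51>>2=12
after or edx, esi: edx=76|12=76
mov [28], edx → M[28]=76
halt.

76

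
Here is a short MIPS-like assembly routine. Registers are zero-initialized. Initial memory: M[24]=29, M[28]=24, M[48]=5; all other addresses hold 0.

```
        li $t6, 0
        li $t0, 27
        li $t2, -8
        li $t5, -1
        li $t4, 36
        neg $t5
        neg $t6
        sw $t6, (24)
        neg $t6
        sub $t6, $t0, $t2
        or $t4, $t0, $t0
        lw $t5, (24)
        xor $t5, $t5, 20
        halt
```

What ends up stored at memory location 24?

0

after li $t6, 0: $t6=0
after li $t0, 27: $t0=27
after li $t2, -8: $t2=-8
after li $t5, -1: $t5=-1
after li $t4, 36: $t4=36
after neg $t5: $t5=-(-1)=1
after neg $t6: $t6=-(0)=0
sw $t6, (24) → M[24]=0
after neg $t6: $t6=-(0)=0
after sub $t6, $t0, $t2: $t6=27-(-8)=35
after or $t4, $t0, $t0: $t4=27|27=27
after lw $t5, (24): $t5=M[24]=0
after xor $t5, $t5, 20: $t5=0^20=20
halt.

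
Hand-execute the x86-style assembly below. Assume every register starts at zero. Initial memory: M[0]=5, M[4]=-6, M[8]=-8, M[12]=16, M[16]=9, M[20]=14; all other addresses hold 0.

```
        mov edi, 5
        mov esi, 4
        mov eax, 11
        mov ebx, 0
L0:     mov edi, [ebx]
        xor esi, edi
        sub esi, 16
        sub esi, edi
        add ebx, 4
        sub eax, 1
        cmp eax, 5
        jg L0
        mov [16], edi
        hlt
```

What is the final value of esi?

-108

after mov edi, 5: edi=5
after mov esi, 4: esi=4
after mov eax, 11: eax=11
after mov ebx, 0: ebx=0
after mov edi, [ebx]: edi=M[0]=5
after xor esi, edi: esi=4^5=1
after sub esi, 16: esi=1-16=-15
after sub esi, edi: esi=(-15)-5=-20
after add ebx, 4: ebx=0+4=4
after sub eax, 1: eax=11-1=10
cmp eax, 5  (cmp 10,5)
jg L0: taken
after mov edi, [ebx]: edi=M[4]=-6
after xor esi, edi: esi=(-20)^(-6)=22
after sub esi, 16: esi=22-16=6
after sub esi, edi: esi=6-(-6)=12
after add ebx, 4: ebx=4+4=8
after sub eax, 1: eax=10-1=9
cmp eax, 5  (cmp 9,5)
jg L0: taken
after mov edi, [ebx]: edi=M[8]=-8
after xor esi, edi: esi=12^(-8)=-12
after sub esi, 16: esi=(-12)-16=-28
after sub esi, edi: esi=(-28)-(-8)=-20
after add ebx, 4: ebx=8+4=12
after sub eax, 1: eax=9-1=8
cmp eax, 5  (cmp 8,5)
jg L0: taken
after mov edi, [ebx]: edi=M[12]=16
after xor esi, edi: esi=(-20)^16=-4
after sub esi, 16: esi=(-4)-16=-20
after sub esi, edi: esi=(-20)-16=-36
after add ebx, 4: ebx=12+4=16
after sub eax, 1: eax=8-1=7
cmp eax, 5  (cmp 7,5)
jg L0: taken
after mov edi, [ebx]: edi=M[16]=9
after xor esi, edi: esi=(-36)^9=-43
after sub esi, 16: esi=(-43)-16=-59
after sub esi, edi: esi=(-59)-9=-68
after add ebx, 4: ebx=16+4=20
after sub eax, 1: eax=7-1=6
cmp eax, 5  (cmp 6,5)
jg L0: taken
after mov edi, [ebx]: edi=M[20]=14
after xor esi, edi: esi=(-68)^14=-78
after sub esi, 16: esi=(-78)-16=-94
after sub esi, edi: esi=(-94)-14=-108
after add ebx, 4: ebx=20+4=24
after sub eax, 1: eax=6-1=5
cmp eax, 5  (cmp 5,5)
jg L0: not taken
mov [16], edi → M[16]=14
halt.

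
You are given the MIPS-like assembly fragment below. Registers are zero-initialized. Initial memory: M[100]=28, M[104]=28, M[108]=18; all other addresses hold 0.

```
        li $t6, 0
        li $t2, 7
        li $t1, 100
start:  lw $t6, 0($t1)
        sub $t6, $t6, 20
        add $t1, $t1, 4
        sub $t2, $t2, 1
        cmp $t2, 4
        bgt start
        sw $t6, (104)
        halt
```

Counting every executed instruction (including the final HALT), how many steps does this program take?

li $t6, 0 → $t6=0
li $t2, 7 → $t2=7
li $t1, 100 → $t1=100
lw $t6, 0($t1) → $t6=M[100]=28
sub $t6, $t6, 20 → $t6=28-20=8
add $t1, $t1, 4 → $t1=100+4=104
sub $t2, $t2, 1 → $t2=7-1=6
cmp $t2, 4  (cmp 6,4)
bgt start: taken
lw $t6, 0($t1) → $t6=M[104]=28
sub $t6, $t6, 20 → $t6=28-20=8
add $t1, $t1, 4 → $t1=104+4=108
sub $t2, $t2, 1 → $t2=6-1=5
cmp $t2, 4  (cmp 5,4)
bgt start: taken
lw $t6, 0($t1) → $t6=M[108]=18
sub $t6, $t6, 20 → $t6=18-20=-2
add $t1, $t1, 4 → $t1=108+4=112
sub $t2, $t2, 1 → $t2=5-1=4
cmp $t2, 4  (cmp 4,4)
bgt start: not taken
sw $t6, (104) → M[104]=-2
halt.
Total executed instructions: 23.

23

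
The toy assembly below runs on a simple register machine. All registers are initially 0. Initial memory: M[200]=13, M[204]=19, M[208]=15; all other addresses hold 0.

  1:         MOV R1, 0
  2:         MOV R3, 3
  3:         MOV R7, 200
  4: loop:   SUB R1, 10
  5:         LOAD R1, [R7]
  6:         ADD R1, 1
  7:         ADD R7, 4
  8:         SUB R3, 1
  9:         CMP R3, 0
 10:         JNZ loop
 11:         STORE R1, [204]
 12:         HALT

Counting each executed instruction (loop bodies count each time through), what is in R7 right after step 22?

R1=0
R3=3
R7=200
R1=0-10=-10
R1=M[200]=13
R1=13+1=14
R7=200+4=204
R3=3-1=2
CMP R3, 0  (cmp 2,0)
JNZ loop: taken
R1=14-10=4
R1=M[204]=19
R1=19+1=20
R7=204+4=208
R3=2-1=1
CMP R3, 0  (cmp 1,0)
JNZ loop: taken
R1=20-10=10
R1=M[208]=15
R1=15+1=16
R7=208+4=212
R3=1-1=0
After step 22: R7 = 212.

212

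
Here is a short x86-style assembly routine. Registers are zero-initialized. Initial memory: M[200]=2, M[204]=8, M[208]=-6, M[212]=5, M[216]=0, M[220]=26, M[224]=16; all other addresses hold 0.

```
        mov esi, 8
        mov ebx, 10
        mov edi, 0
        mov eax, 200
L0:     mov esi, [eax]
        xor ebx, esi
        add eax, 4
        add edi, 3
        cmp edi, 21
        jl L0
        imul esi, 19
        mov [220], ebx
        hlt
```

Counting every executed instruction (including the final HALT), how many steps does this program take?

49

mov esi, 8 → esi=8
mov ebx, 10 → ebx=10
mov edi, 0 → edi=0
mov eax, 200 → eax=200
mov esi, [eax] → esi=M[200]=2
xor ebx, esi → ebx=10^2=8
add eax, 4 → eax=200+4=204
add edi, 3 → edi=0+3=3
cmp edi, 21  (cmp 3,21)
jl L0: taken
mov esi, [eax] → esi=M[204]=8
xor ebx, esi → ebx=8^8=0
add eax, 4 → eax=204+4=208
add edi, 3 → edi=3+3=6
cmp edi, 21  (cmp 6,21)
jl L0: taken
mov esi, [eax] → esi=M[208]=-6
xor ebx, esi → ebx=0^(-6)=-6
add eax, 4 → eax=208+4=212
add edi, 3 → edi=6+3=9
cmp edi, 21  (cmp 9,21)
jl L0: taken
mov esi, [eax] → esi=M[212]=5
xor ebx, esi → ebx=(-6)^5=-1
add eax, 4 → eax=212+4=216
add edi, 3 → edi=9+3=12
cmp edi, 21  (cmp 12,21)
jl L0: taken
mov esi, [eax] → esi=M[216]=0
xor ebx, esi → ebx=(-1)^0=-1
add eax, 4 → eax=216+4=220
add edi, 3 → edi=12+3=15
cmp edi, 21  (cmp 15,21)
jl L0: taken
mov esi, [eax] → esi=M[220]=26
xor ebx, esi → ebx=(-1)^26=-27
add eax, 4 → eax=220+4=224
add edi, 3 → edi=15+3=18
cmp edi, 21  (cmp 18,21)
jl L0: taken
mov esi, [eax] → esi=M[224]=16
xor ebx, esi → ebx=(-27)^16=-11
add eax, 4 → eax=224+4=228
add edi, 3 → edi=18+3=21
cmp edi, 21  (cmp 21,21)
jl L0: not taken
imul esi, 19 → esi=16*19=304
mov [220], ebx → M[220]=-11
halt.
Total executed instructions: 49.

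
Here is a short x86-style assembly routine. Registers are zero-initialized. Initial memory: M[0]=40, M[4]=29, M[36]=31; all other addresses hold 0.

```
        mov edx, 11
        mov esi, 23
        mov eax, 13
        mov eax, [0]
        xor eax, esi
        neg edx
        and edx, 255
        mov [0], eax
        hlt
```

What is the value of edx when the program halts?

edx=11
esi=23
eax=13
eax=M[0]=40
eax=40^23=63
edx=-(11)=-11
edx=(-11)&255=245
mov [0], eax → M[0]=63
halt.

245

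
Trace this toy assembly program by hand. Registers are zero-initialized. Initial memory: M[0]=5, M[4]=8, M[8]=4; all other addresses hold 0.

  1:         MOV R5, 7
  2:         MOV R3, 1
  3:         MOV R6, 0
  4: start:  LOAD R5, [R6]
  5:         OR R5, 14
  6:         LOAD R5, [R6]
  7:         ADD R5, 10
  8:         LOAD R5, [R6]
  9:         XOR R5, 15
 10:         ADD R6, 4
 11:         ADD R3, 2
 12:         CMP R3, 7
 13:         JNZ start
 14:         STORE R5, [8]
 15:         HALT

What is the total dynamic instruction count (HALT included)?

after MOV R5, 7: R5=7
after MOV R3, 1: R3=1
after MOV R6, 0: R6=0
after LOAD R5, [R6]: R5=M[0]=5
after OR R5, 14: R5=5|14=15
after LOAD R5, [R6]: R5=M[0]=5
after ADD R5, 10: R5=5+10=15
after LOAD R5, [R6]: R5=M[0]=5
after XOR R5, 15: R5=5^15=10
after ADD R6, 4: R6=0+4=4
after ADD R3, 2: R3=1+2=3
CMP R3, 7  (cmp 3,7)
JNZ start: taken
after LOAD R5, [R6]: R5=M[4]=8
after OR R5, 14: R5=8|14=14
after LOAD R5, [R6]: R5=M[4]=8
after ADD R5, 10: R5=8+10=18
after LOAD R5, [R6]: R5=M[4]=8
after XOR R5, 15: R5=8^15=7
after ADD R6, 4: R6=4+4=8
after ADD R3, 2: R3=3+2=5
CMP R3, 7  (cmp 5,7)
JNZ start: taken
after LOAD R5, [R6]: R5=M[8]=4
after OR R5, 14: R5=4|14=14
after LOAD R5, [R6]: R5=M[8]=4
after ADD R5, 10: R5=4+10=14
after LOAD R5, [R6]: R5=M[8]=4
after XOR R5, 15: R5=4^15=11
after ADD R6, 4: R6=8+4=12
after ADD R3, 2: R3=5+2=7
CMP R3, 7  (cmp 7,7)
JNZ start: not taken
STORE R5, [8] → M[8]=11
halt.
Total executed instructions: 35.

35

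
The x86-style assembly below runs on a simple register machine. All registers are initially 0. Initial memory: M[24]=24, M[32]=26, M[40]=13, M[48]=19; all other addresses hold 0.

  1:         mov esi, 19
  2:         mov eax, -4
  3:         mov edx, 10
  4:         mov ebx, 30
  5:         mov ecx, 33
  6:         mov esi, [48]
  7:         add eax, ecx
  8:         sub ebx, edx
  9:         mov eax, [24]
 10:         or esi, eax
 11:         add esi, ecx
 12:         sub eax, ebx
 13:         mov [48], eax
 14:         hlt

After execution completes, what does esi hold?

60

esi=19
eax=-4
edx=10
ebx=30
ecx=33
esi=M[48]=19
eax=(-4)+33=29
ebx=30-10=20
eax=M[24]=24
esi=19|24=27
esi=27+33=60
eax=24-20=4
mov [48], eax → M[48]=4
halt.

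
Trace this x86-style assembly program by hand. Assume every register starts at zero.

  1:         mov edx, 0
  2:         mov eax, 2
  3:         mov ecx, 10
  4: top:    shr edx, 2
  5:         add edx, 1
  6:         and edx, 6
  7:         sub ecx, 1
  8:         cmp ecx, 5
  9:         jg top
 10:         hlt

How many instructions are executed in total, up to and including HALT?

34

mov edx, 0 → edx=0
mov eax, 2 → eax=2
mov ecx, 10 → ecx=10
shr edx, 2 → edx=0>>2=0
add edx, 1 → edx=0+1=1
and edx, 6 → edx=1&6=0
sub ecx, 1 → ecx=10-1=9
cmp ecx, 5  (cmp 9,5)
jg top: taken
shr edx, 2 → edx=0>>2=0
add edx, 1 → edx=0+1=1
and edx, 6 → edx=1&6=0
sub ecx, 1 → ecx=9-1=8
cmp ecx, 5  (cmp 8,5)
jg top: taken
shr edx, 2 → edx=0>>2=0
add edx, 1 → edx=0+1=1
and edx, 6 → edx=1&6=0
sub ecx, 1 → ecx=8-1=7
cmp ecx, 5  (cmp 7,5)
jg top: taken
shr edx, 2 → edx=0>>2=0
add edx, 1 → edx=0+1=1
and edx, 6 → edx=1&6=0
sub ecx, 1 → ecx=7-1=6
cmp ecx, 5  (cmp 6,5)
jg top: taken
shr edx, 2 → edx=0>>2=0
add edx, 1 → edx=0+1=1
and edx, 6 → edx=1&6=0
sub ecx, 1 → ecx=6-1=5
cmp ecx, 5  (cmp 5,5)
jg top: not taken
halt.
Total executed instructions: 34.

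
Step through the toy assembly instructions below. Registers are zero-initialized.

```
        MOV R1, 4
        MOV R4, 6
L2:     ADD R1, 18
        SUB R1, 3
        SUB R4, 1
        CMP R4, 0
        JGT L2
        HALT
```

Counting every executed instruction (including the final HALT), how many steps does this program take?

33

after MOV R1, 4: R1=4
after MOV R4, 6: R4=6
after ADD R1, 18: R1=4+18=22
after SUB R1, 3: R1=22-3=19
after SUB R4, 1: R4=6-1=5
CMP R4, 0  (cmp 5,0)
JGT L2: taken
after ADD R1, 18: R1=19+18=37
after SUB R1, 3: R1=37-3=34
after SUB R4, 1: R4=5-1=4
CMP R4, 0  (cmp 4,0)
JGT L2: taken
after ADD R1, 18: R1=34+18=52
after SUB R1, 3: R1=52-3=49
after SUB R4, 1: R4=4-1=3
CMP R4, 0  (cmp 3,0)
JGT L2: taken
after ADD R1, 18: R1=49+18=67
after SUB R1, 3: R1=67-3=64
after SUB R4, 1: R4=3-1=2
CMP R4, 0  (cmp 2,0)
JGT L2: taken
after ADD R1, 18: R1=64+18=82
after SUB R1, 3: R1=82-3=79
after SUB R4, 1: R4=2-1=1
CMP R4, 0  (cmp 1,0)
JGT L2: taken
after ADD R1, 18: R1=79+18=97
after SUB R1, 3: R1=97-3=94
after SUB R4, 1: R4=1-1=0
CMP R4, 0  (cmp 0,0)
JGT L2: not taken
halt.
Total executed instructions: 33.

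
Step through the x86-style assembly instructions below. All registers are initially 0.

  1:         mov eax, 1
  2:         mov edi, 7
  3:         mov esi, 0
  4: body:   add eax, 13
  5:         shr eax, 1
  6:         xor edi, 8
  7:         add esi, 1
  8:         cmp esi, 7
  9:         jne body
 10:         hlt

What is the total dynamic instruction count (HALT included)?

eax=1
edi=7
esi=0
eax=1+13=14
eax=14>>1=7
edi=7^8=15
esi=0+1=1
cmp esi, 7  (cmp 1,7)
jne body: taken
eax=7+13=20
eax=20>>1=10
edi=15^8=7
esi=1+1=2
cmp esi, 7  (cmp 2,7)
jne body: taken
eax=10+13=23
eax=23>>1=11
edi=7^8=15
esi=2+1=3
cmp esi, 7  (cmp 3,7)
jne body: taken
eax=11+13=24
eax=24>>1=12
edi=15^8=7
esi=3+1=4
cmp esi, 7  (cmp 4,7)
jne body: taken
eax=12+13=25
eax=25>>1=12
edi=7^8=15
esi=4+1=5
cmp esi, 7  (cmp 5,7)
jne body: taken
eax=12+13=25
eax=25>>1=12
edi=15^8=7
esi=5+1=6
cmp esi, 7  (cmp 6,7)
jne body: taken
eax=12+13=25
eax=25>>1=12
edi=7^8=15
esi=6+1=7
cmp esi, 7  (cmp 7,7)
jne body: not taken
halt.
Total executed instructions: 46.

46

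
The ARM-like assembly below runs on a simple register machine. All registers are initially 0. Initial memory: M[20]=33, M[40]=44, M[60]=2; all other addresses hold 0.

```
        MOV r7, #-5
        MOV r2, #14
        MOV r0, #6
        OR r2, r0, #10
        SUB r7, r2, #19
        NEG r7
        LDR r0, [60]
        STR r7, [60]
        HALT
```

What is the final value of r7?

after MOV r7, #-5: r7=-5
after MOV r2, #14: r2=14
after MOV r0, #6: r0=6
after OR r2, r0, #10: r2=6|10=14
after SUB r7, r2, #19: r7=14-19=-5
after NEG r7: r7=-(-5)=5
after LDR r0, [60]: r0=M[60]=2
STR r7, [60] → M[60]=5
halt.

5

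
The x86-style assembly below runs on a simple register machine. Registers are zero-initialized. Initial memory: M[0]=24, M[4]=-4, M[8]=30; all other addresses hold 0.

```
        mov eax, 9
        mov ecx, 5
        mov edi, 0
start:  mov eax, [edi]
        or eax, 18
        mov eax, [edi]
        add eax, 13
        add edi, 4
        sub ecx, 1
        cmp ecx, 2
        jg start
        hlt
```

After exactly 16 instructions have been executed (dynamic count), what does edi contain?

after mov eax, 9: eax=9
after mov ecx, 5: ecx=5
after mov edi, 0: edi=0
after mov eax, [edi]: eax=M[0]=24
after or eax, 18: eax=24|18=26
after mov eax, [edi]: eax=M[0]=24
after add eax, 13: eax=24+13=37
after add edi, 4: edi=0+4=4
after sub ecx, 1: ecx=5-1=4
cmp ecx, 2  (cmp 4,2)
jg start: taken
after mov eax, [edi]: eax=M[4]=-4
after or eax, 18: eax=(-4)|18=-2
after mov eax, [edi]: eax=M[4]=-4
after add eax, 13: eax=(-4)+13=9
after add edi, 4: edi=4+4=8
After step 16: edi = 8.

8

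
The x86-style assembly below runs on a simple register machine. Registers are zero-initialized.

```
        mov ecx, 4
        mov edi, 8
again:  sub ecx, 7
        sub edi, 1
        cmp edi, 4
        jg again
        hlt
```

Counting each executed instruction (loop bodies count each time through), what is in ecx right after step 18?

mov ecx, 4 → ecx=4
mov edi, 8 → edi=8
sub ecx, 7 → ecx=4-7=-3
sub edi, 1 → edi=8-1=7
cmp edi, 4  (cmp 7,4)
jg again: taken
sub ecx, 7 → ecx=(-3)-7=-10
sub edi, 1 → edi=7-1=6
cmp edi, 4  (cmp 6,4)
jg again: taken
sub ecx, 7 → ecx=(-10)-7=-17
sub edi, 1 → edi=6-1=5
cmp edi, 4  (cmp 5,4)
jg again: taken
sub ecx, 7 → ecx=(-17)-7=-24
sub edi, 1 → edi=5-1=4
cmp edi, 4  (cmp 4,4)
jg again: not taken
After step 18: ecx = -24.

-24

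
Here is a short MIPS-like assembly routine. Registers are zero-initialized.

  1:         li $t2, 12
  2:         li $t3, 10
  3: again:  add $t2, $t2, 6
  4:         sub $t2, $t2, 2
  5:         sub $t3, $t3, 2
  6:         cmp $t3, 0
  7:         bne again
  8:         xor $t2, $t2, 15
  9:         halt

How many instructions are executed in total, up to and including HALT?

29

after li $t2, 12: $t2=12
after li $t3, 10: $t3=10
after add $t2, $t2, 6: $t2=12+6=18
after sub $t2, $t2, 2: $t2=18-2=16
after sub $t3, $t3, 2: $t3=10-2=8
cmp $t3, 0  (cmp 8,0)
bne again: taken
after add $t2, $t2, 6: $t2=16+6=22
after sub $t2, $t2, 2: $t2=22-2=20
after sub $t3, $t3, 2: $t3=8-2=6
cmp $t3, 0  (cmp 6,0)
bne again: taken
after add $t2, $t2, 6: $t2=20+6=26
after sub $t2, $t2, 2: $t2=26-2=24
after sub $t3, $t3, 2: $t3=6-2=4
cmp $t3, 0  (cmp 4,0)
bne again: taken
after add $t2, $t2, 6: $t2=24+6=30
after sub $t2, $t2, 2: $t2=30-2=28
after sub $t3, $t3, 2: $t3=4-2=2
cmp $t3, 0  (cmp 2,0)
bne again: taken
after add $t2, $t2, 6: $t2=28+6=34
after sub $t2, $t2, 2: $t2=34-2=32
after sub $t3, $t3, 2: $t3=2-2=0
cmp $t3, 0  (cmp 0,0)
bne again: not taken
after xor $t2, $t2, 15: $t2=32^15=47
halt.
Total executed instructions: 29.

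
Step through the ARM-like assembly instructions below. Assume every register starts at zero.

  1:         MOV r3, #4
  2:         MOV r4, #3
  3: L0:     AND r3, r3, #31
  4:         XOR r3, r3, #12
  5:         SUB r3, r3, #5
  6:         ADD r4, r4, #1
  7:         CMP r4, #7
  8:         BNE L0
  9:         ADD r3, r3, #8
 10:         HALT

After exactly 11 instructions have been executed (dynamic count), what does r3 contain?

10

r3=4
r4=3
r3=4&31=4
r3=4^12=8
r3=8-5=3
r4=3+1=4
CMP r4, #7  (cmp 4,7)
BNE L0: taken
r3=3&31=3
r3=3^12=15
r3=15-5=10
After step 11: r3 = 10.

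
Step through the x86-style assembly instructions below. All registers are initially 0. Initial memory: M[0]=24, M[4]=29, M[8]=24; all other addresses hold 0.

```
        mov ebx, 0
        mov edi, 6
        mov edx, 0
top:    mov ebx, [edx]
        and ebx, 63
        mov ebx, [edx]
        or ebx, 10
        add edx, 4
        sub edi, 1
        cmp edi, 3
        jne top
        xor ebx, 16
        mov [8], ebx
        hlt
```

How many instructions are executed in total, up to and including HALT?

mov ebx, 0 → ebx=0
mov edi, 6 → edi=6
mov edx, 0 → edx=0
mov ebx, [edx] → ebx=M[0]=24
and ebx, 63 → ebx=24&63=24
mov ebx, [edx] → ebx=M[0]=24
or ebx, 10 → ebx=24|10=26
add edx, 4 → edx=0+4=4
sub edi, 1 → edi=6-1=5
cmp edi, 3  (cmp 5,3)
jne top: taken
mov ebx, [edx] → ebx=M[4]=29
and ebx, 63 → ebx=29&63=29
mov ebx, [edx] → ebx=M[4]=29
or ebx, 10 → ebx=29|10=31
add edx, 4 → edx=4+4=8
sub edi, 1 → edi=5-1=4
cmp edi, 3  (cmp 4,3)
jne top: taken
mov ebx, [edx] → ebx=M[8]=24
and ebx, 63 → ebx=24&63=24
mov ebx, [edx] → ebx=M[8]=24
or ebx, 10 → ebx=24|10=26
add edx, 4 → edx=8+4=12
sub edi, 1 → edi=4-1=3
cmp edi, 3  (cmp 3,3)
jne top: not taken
xor ebx, 16 → ebx=26^16=10
mov [8], ebx → M[8]=10
halt.
Total executed instructions: 30.

30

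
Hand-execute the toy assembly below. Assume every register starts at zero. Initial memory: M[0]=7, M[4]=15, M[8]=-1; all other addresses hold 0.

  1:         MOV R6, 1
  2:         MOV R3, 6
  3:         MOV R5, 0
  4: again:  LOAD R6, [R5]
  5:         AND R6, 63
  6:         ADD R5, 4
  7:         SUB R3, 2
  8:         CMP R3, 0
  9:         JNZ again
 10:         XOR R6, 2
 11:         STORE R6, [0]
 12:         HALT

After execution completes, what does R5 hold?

MOV R6, 1 → R6=1
MOV R3, 6 → R3=6
MOV R5, 0 → R5=0
LOAD R6, [R5] → R6=M[0]=7
AND R6, 63 → R6=7&63=7
ADD R5, 4 → R5=0+4=4
SUB R3, 2 → R3=6-2=4
CMP R3, 0  (cmp 4,0)
JNZ again: taken
LOAD R6, [R5] → R6=M[4]=15
AND R6, 63 → R6=15&63=15
ADD R5, 4 → R5=4+4=8
SUB R3, 2 → R3=4-2=2
CMP R3, 0  (cmp 2,0)
JNZ again: taken
LOAD R6, [R5] → R6=M[8]=-1
AND R6, 63 → R6=(-1)&63=63
ADD R5, 4 → R5=8+4=12
SUB R3, 2 → R3=2-2=0
CMP R3, 0  (cmp 0,0)
JNZ again: not taken
XOR R6, 2 → R6=63^2=61
STORE R6, [0] → M[0]=61
halt.

12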